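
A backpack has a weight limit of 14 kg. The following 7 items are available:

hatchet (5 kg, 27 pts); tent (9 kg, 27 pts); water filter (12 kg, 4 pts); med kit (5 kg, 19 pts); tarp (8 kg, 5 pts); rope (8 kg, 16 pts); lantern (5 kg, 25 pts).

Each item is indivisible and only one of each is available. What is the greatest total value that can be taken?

Check high-value combinations within 14 kg:
- hatchet+tent: weight 5+9=14, value 27+27=54
- hatchet+lantern: weight 5+5=10, value 27+25=52
- tent+lantern: weight 9+5=14, value 27+25=52
- hatchet+med kit: weight 5+5=10, value 27+19=46
Best: 54 pts.

54 pts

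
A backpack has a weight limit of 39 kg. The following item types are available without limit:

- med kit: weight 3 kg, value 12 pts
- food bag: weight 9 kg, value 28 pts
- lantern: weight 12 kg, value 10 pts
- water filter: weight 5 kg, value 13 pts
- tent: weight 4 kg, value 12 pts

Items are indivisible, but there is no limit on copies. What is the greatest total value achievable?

156 pts

Best value-per-unit is med kit at 12/3, and filling with it alone uses weight 13×3=39. No mix of the others beats 13×12 = 156.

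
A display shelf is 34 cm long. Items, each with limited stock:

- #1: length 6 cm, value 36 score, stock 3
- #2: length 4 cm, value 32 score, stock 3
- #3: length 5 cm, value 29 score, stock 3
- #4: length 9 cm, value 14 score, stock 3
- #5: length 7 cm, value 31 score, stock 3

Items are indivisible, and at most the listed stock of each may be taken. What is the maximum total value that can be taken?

226 score

Top feasible selections:
- 2×#1 + 3×#2 + 2×#3: length 34, value 226
- 1×#1 + 3×#2 + 3×#3: length 33, value 219
- 3×#2 + 3×#3 + 1×#5: length 34, value 214
- 3×#1 + 3×#2: length 30, value 204
Best: 226 score.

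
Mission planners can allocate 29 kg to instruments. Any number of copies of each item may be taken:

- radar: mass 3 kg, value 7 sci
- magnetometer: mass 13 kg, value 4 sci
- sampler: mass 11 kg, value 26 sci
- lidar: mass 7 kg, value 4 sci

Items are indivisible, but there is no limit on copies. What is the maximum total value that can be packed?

Best value-per-unit is sampler at 26/11; filling with it alone gives 2×26 = 52.
Optimal mix: 6×radar + 1×sampler → mass 29, value 68.

68 sci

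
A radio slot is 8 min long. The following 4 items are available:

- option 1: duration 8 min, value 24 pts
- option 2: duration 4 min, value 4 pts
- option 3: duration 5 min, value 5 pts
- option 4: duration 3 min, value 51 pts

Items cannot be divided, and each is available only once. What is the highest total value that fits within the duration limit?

Check high-value combinations within 8 min:
- option 3+option 4: duration 5+3=8, value 5+51=56
- option 2+option 4: duration 4+3=7, value 4+51=55
- option 4: duration 3, value 51
- option 1: duration 8, value 24
- option 3: duration 5, value 5
Best: 56 pts.

56 pts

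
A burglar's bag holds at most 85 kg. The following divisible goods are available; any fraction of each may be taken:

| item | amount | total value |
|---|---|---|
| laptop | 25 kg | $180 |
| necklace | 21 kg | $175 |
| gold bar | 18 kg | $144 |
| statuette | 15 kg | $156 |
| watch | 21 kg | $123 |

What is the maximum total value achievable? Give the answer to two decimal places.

690.14

Take in order of value per unit:
- statuette (156/15 per unit): all 15 → value 156, running total 156.00
- necklace (175/21 per unit): all 21 → value 175, running total 331.00
- gold bar (144/18 per unit): all 18 → value 144, running total 475.00
- laptop (180/25 per unit): all 25 → value 180, running total 655.00
- watch (123/21 per unit): 6 of 21 → value 6×123/21 = 35.1429, running total 690.14
Total 690.14.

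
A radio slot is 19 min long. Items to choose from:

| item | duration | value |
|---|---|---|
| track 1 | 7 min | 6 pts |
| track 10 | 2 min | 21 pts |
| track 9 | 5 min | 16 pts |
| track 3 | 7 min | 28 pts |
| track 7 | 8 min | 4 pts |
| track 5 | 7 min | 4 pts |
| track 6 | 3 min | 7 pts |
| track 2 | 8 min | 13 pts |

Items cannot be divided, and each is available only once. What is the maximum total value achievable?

72 pts

This is a 0/1 knapsack; check combinations near the capacity.
- track 10+track 9+track 3+track 6: duration 2+5+7+3=17, value 21+16+28+7=72
- track 10+track 9+track 3: duration 2+5+7=14, value 21+16+28=65
- track 10+track 3+track 2: duration 2+7+8=17, value 21+28+13=62
- track 1+track 10+track 3+track 6: duration 7+2+7+3=19, value 6+21+28+7=62
Best: 72 pts.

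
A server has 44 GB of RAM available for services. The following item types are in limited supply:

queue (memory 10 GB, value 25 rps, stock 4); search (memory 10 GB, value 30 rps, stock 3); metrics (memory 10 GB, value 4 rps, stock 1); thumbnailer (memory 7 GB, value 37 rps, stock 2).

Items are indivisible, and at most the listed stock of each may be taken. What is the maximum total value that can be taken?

Best selections within memory 44 and stock limits:
- 3×search + 2×thumbnailer: memory 44, value 164
- 1×queue + 2×search + 2×thumbnailer: memory 44, value 159
- 2×queue + 1×search + 2×thumbnailer: memory 44, value 154
- 3×queue + 2×thumbnailer: memory 44, value 149
Best: 164 rps.

164 rps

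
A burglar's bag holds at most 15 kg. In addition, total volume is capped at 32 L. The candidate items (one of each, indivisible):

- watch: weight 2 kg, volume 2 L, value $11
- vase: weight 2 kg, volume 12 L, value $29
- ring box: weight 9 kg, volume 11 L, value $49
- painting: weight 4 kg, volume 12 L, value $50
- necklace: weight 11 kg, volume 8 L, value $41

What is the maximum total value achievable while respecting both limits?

$110

Feasible sets respecting both limits:
- watch+ring box+painting: weight 15, volume 25, value 110
- ring box+painting: weight 13, volume 23, value 99
- painting+necklace: weight 15, volume 20, value 91
Best: $110.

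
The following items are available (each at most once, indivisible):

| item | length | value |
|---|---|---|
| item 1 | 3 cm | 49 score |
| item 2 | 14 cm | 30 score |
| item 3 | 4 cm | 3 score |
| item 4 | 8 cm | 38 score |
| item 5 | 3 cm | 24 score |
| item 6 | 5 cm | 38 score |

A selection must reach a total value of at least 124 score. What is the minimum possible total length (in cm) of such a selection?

16

Subsets with value ≥ 124, sorted by total length:
- item 1+item 4+item 6: length 16, value 125
- item 1+item 4+item 5+item 6: length 19, value 149
- item 1+item 3+item 4+item 6: length 20, value 128
Minimum length: 16 cm.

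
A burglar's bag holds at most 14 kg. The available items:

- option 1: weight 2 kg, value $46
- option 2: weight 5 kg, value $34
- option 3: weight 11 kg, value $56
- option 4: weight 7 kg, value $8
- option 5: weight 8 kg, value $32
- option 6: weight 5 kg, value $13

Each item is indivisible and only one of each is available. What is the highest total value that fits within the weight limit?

$102

This is a 0/1 knapsack; check combinations near the capacity.
- option 1+option 3: weight 2+11=13, value 46+56=102
- option 1+option 2+option 6: weight 2+5+5=12, value 46+34+13=93
- option 1+option 2+option 4: weight 2+5+7=14, value 46+34+8=88
Best: $102.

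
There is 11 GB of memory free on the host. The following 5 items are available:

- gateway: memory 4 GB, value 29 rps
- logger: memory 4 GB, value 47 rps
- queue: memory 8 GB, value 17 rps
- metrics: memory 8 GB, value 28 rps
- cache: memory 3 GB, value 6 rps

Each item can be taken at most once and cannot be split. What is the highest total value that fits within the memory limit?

82 rps

Check high-value combinations within 11 GB:
- gateway+logger+cache: memory 4+4+3=11, value 29+47+6=82
- gateway+logger: memory 4+4=8, value 29+47=76
- logger+cache: memory 4+3=7, value 47+6=53
- logger: memory 4, value 47
Best: 82 rps.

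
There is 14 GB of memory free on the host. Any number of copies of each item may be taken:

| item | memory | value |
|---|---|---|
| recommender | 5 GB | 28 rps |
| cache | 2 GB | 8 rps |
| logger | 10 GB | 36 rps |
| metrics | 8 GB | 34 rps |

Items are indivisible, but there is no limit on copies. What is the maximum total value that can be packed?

72 rps

Best value-per-unit is recommender at 28/5; filling with it alone gives 2×28 = 56.
Optimal mix: 2×recommender + 2×cache → memory 14, value 72.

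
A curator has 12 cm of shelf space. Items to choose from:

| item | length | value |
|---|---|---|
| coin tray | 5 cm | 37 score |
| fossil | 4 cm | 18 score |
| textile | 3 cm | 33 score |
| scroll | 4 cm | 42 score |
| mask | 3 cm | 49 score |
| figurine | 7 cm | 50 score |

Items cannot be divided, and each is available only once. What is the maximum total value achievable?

128 score

Check high-value combinations within 12 cm:
- coin tray+scroll+mask: length 5+4+3=12, value 37+42+49=128
- textile+scroll+mask: length 3+4+3=10, value 33+42+49=124
- coin tray+textile+mask: length 5+3+3=11, value 37+33+49=119
- coin tray+textile+scroll: length 5+3+4=12, value 37+33+42=112
- fossil+scroll+mask: length 4+4+3=11, value 18+42+49=109
Best: 128 score.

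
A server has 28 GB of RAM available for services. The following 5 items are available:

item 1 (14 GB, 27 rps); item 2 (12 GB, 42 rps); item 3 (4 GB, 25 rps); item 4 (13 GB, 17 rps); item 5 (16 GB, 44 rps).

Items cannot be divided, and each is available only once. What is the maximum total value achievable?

Check high-value combinations within 28 GB:
- item 2+item 5: memory 12+16=28, value 42+44=86
- item 3+item 5: memory 4+16=20, value 25+44=69
- item 1+item 2: memory 14+12=26, value 27+42=69
- item 2+item 3: memory 12+4=16, value 42+25=67
- item 2+item 4: memory 12+13=25, value 42+17=59
Best: 86 rps.

86 rps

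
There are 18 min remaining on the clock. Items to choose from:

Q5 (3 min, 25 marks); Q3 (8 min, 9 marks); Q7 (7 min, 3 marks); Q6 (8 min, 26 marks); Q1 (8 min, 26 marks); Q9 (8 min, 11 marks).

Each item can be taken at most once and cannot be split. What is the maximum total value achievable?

54 marks

This is a 0/1 knapsack; check combinations near the capacity.
- Q5+Q7+Q6: time 3+7+8=18, value 25+3+26=54
- Q5+Q7+Q1: time 3+7+8=18, value 25+3+26=54
- Q6+Q1: time 8+8=16, value 26+26=52
Best: 54 marks.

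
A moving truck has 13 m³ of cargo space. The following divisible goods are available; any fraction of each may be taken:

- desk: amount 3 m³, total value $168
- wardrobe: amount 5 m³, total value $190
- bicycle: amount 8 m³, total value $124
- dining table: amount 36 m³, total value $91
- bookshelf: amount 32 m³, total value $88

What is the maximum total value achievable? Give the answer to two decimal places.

435.50

Take in order of value per unit:
- desk (168/3 per unit): all 3 → value 168, running total 168.00
- wardrobe (190/5 per unit): all 5 → value 190, running total 358.00
- bicycle (124/8 per unit): 5 of 8 → value 5×124/8 = 77.5000, running total 435.50
Total 435.50.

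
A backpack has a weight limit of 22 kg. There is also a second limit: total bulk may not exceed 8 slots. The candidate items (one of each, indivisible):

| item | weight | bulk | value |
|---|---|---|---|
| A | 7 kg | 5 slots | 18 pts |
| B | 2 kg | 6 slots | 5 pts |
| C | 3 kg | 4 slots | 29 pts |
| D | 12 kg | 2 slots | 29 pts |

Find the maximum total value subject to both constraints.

58 pts

Feasible sets respecting both limits:
- C+D: weight 15, bulk 6, value 58
- A+D: weight 19, bulk 7, value 47
- B+D: weight 14, bulk 8, value 34
- C: weight 3, bulk 4, value 29
Best: 58 pts.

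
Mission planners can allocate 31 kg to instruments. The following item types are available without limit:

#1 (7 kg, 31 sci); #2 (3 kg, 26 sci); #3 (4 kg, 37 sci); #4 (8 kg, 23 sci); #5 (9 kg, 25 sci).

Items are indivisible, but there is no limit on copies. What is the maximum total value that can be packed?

Best value-per-unit is #3 at 37/4; filling with it alone gives 7×37 = 259.
Optimal mix: 1×#2 + 7×#3 → mass 31, value 285.

285 sci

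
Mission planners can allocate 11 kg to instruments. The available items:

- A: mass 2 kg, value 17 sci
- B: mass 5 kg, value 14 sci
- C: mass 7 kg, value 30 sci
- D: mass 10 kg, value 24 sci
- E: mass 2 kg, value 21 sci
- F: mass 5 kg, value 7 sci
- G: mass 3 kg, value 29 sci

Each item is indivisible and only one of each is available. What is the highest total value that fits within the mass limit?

This is a 0/1 knapsack; check combinations near the capacity.
- A+C+E: mass 2+7+2=11, value 17+30+21=68
- A+E+G: mass 2+2+3=7, value 17+21+29=67
- B+E+G: mass 5+2+3=10, value 14+21+29=64
Best: 68 sci.

68 sci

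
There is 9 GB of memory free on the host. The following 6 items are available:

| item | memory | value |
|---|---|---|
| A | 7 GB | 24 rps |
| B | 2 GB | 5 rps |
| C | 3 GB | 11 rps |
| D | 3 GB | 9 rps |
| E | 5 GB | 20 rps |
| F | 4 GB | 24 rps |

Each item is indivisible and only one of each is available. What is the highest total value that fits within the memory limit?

This is a 0/1 knapsack; check combinations near the capacity.
- E+F: memory 5+4=9, value 20+24=44
- B+C+F: memory 2+3+4=9, value 5+11+24=40
- B+D+F: memory 2+3+4=9, value 5+9+24=38
- C+F: memory 3+4=7, value 11+24=35
Best: 44 rps.

44 rps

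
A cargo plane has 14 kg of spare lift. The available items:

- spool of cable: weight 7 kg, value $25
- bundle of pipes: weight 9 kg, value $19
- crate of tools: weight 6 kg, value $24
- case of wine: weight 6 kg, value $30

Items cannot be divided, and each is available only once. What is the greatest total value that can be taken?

$55

Check high-value combinations within 14 kg:
- spool of cable+case of wine: weight 7+6=13, value 25+30=55
- crate of tools+case of wine: weight 6+6=12, value 24+30=54
- spool of cable+crate of tools: weight 7+6=13, value 25+24=49
Best: $55.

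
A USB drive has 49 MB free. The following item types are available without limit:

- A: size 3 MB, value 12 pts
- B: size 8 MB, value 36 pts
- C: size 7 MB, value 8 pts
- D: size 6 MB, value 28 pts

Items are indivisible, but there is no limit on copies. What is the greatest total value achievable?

Best value-per-unit is D at 28/6; filling with it alone gives 8×28 = 224.
Optimal mix: 1×A + 2×B + 5×D → size 49, value 224.

224 pts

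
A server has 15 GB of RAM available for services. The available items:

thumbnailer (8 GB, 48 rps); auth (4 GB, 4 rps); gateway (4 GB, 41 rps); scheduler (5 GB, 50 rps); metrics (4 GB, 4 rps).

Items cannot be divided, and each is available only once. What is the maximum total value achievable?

Check high-value combinations within 15 GB:
- thumbnailer+scheduler: memory 8+5=13, value 48+50=98
- auth+gateway+scheduler: memory 4+4+5=13, value 4+41+50=95
- gateway+scheduler+metrics: memory 4+5+4=13, value 41+50+4=95
- gateway+scheduler: memory 4+5=9, value 41+50=91
- thumbnailer+gateway: memory 8+4=12, value 48+41=89
Best: 98 rps.

98 rps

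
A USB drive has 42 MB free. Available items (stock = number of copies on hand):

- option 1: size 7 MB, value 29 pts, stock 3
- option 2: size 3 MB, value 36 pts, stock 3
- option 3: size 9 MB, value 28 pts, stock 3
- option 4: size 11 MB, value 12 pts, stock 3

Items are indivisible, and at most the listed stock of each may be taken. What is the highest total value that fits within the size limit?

223 pts

Top feasible selections:
- 3×option 1 + 3×option 2 + 1×option 3: size 39, value 223
- 2×option 1 + 3×option 2 + 2×option 3: size 41, value 222
Best: 223 pts.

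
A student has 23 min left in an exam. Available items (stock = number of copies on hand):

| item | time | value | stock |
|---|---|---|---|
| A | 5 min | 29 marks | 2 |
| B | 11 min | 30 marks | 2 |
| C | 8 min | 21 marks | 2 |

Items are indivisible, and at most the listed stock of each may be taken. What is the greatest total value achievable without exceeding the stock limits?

88 marks

Top feasible selections:
- 2×A + 1×B: time 21, value 88
- 2×A + 1×C: time 18, value 79
- 1×A + 2×C: time 21, value 71
Best: 88 marks.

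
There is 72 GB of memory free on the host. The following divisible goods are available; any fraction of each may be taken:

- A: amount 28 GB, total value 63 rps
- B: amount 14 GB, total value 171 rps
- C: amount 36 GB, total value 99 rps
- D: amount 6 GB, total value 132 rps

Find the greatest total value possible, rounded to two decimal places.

438.00

Take in order of value per unit:
- D (132/6 per unit): all 6 → value 132, running total 132.00
- B (171/14 per unit): all 14 → value 171, running total 303.00
- C (99/36 per unit): all 36 → value 99, running total 402.00
- A (63/28 per unit): 16 of 28 → value 16×63/28 = 36.0000, running total 438.00
Total 438.00.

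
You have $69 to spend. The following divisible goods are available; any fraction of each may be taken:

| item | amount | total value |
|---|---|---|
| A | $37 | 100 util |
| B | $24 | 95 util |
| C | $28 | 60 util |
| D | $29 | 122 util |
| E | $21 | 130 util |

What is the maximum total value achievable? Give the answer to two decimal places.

327.21

Take in order of value per unit:
- E (130/21 per unit): all 21 → value 130, running total 130.00
- D (122/29 per unit): all 29 → value 122, running total 252.00
- B (95/24 per unit): 19 of 24 → value 19×95/24 = 75.2083, running total 327.21
Total 327.21.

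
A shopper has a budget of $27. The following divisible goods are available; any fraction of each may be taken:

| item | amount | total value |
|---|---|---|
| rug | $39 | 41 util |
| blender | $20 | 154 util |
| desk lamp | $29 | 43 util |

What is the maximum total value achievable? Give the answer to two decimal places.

Take in order of value per unit:
- blender (154/20 per unit): all 20 → value 154, running total 154.00
- desk lamp (43/29 per unit): 7 of 29 → value 7×43/29 = 10.3793, running total 164.38
Total 164.38.

164.38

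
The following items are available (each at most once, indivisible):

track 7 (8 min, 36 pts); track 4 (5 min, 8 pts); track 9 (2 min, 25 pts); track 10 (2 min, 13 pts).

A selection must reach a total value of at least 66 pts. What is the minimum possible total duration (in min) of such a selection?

Subsets with value ≥ 66, sorted by total duration:
- track 7+track 9+track 10: duration 12, value 74
- track 7+track 4+track 9: duration 15, value 69
- track 7+track 4+track 9+track 10: duration 17, value 82
Minimum duration: 12 min.

12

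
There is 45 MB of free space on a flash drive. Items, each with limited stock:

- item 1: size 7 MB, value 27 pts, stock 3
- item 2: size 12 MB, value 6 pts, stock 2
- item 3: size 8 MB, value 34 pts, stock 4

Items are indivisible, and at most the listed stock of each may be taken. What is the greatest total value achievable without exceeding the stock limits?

183 pts

Top feasible selections:
- 3×item 1 + 3×item 3: size 45, value 183
- 1×item 1 + 4×item 3: size 39, value 163
- 2×item 1 + 3×item 3: size 38, value 156
Best: 183 pts.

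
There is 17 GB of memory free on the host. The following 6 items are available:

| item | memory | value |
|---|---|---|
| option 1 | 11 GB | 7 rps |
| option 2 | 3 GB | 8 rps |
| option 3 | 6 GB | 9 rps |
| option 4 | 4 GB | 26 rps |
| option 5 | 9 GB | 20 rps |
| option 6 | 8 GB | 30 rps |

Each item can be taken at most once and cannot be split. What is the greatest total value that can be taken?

64 rps

Check high-value combinations within 17 GB:
- option 2+option 4+option 6: memory 3+4+8=15, value 8+26+30=64
- option 4+option 6: memory 4+8=12, value 26+30=56
- option 2+option 4+option 5: memory 3+4+9=16, value 8+26+20=54
- option 5+option 6: memory 9+8=17, value 20+30=50
- option 2+option 3+option 6: memory 3+6+8=17, value 8+9+30=47
Best: 64 rps.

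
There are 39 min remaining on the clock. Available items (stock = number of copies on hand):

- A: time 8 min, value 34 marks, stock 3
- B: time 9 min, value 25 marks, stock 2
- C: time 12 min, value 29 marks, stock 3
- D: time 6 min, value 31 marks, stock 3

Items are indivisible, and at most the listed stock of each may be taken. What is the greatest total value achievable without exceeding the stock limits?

Top feasible selections:
- 3×A + 2×D: time 36, value 164
- 2×A + 3×D: time 34, value 161
- 3×A + 1×B + 1×D: time 39, value 158
Best: 164 marks.

164 marks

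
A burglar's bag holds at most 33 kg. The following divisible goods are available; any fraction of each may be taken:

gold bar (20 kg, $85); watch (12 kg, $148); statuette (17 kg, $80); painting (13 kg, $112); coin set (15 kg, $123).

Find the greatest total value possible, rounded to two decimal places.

Take in order of value per unit:
- watch (148/12 per unit): all 12 → value 148, running total 148.00
- painting (112/13 per unit): all 13 → value 112, running total 260.00
- coin set (123/15 per unit): 8 of 15 → value 8×123/15 = 65.6000, running total 325.60
Total 325.60.

325.60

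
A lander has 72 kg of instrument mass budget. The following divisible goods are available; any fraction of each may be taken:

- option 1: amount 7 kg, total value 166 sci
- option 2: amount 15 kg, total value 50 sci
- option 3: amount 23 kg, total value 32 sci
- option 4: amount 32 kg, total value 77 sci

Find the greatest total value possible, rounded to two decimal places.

318.04

Take in order of value per unit:
- option 1 (166/7 per unit): all 7 → value 166, running total 166.00
- option 2 (50/15 per unit): all 15 → value 50, running total 216.00
- option 4 (77/32 per unit): all 32 → value 77, running total 293.00
- option 3 (32/23 per unit): 18 of 23 → value 18×32/23 = 25.0435, running total 318.04
Total 318.04.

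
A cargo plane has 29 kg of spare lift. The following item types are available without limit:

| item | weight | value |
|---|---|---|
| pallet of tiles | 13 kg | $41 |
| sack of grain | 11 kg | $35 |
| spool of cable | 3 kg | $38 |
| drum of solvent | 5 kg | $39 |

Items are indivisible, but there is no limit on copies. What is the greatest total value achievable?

Best value-per-unit is spool of cable at 38/3; filling with it alone gives 9×38 = 342.
Optimal mix: 8×spool of cable + 1×drum of solvent → weight 29, value 343.

$343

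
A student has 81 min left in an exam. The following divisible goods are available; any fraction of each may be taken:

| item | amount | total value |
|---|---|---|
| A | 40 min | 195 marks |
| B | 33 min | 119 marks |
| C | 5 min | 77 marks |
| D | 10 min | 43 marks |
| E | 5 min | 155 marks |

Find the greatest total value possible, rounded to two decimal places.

Take in order of value per unit:
- E (155/5 per unit): all 5 → value 155, running total 155.00
- C (77/5 per unit): all 5 → value 77, running total 232.00
- A (195/40 per unit): all 40 → value 195, running total 427.00
- D (43/10 per unit): all 10 → value 43, running total 470.00
- B (119/33 per unit): 21 of 33 → value 21×119/33 = 75.7273, running total 545.73
Total 545.73.

545.73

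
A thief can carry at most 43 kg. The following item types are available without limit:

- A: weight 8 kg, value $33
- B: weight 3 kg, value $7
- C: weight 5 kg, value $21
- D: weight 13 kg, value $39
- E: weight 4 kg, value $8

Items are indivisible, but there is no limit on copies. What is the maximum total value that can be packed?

$180

Best value-per-unit is C at 21/5; filling with it alone gives 8×21 = 168.
Optimal mix: 1×A + 7×C → weight 43, value 180.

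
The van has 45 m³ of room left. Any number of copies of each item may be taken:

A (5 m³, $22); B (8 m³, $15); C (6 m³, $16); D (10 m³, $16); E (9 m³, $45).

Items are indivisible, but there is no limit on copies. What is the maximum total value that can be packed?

$225

Best value-per-unit is E at 45/9, and filling with it alone uses volume 5×9=45. No mix of the others beats 5×45 = 225.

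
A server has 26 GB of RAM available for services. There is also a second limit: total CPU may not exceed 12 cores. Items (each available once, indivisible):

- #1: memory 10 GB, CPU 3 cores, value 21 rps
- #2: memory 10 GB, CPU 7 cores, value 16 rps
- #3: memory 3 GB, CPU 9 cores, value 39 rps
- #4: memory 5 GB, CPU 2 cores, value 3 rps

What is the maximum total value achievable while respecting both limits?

60 rps

Feasible sets respecting both limits:
- #1+#3: memory 13, CPU 12, value 60
- #3+#4: memory 8, CPU 11, value 42
- #1+#2+#4: memory 25, CPU 12, value 40
Best: 60 rps.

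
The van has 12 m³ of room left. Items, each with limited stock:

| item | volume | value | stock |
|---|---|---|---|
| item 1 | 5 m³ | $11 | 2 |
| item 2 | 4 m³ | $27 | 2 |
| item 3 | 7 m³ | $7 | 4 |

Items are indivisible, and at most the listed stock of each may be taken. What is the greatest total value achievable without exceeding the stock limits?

$54

Top feasible selections:
- 2×item 2: volume 8, value 54
- 1×item 1 + 1×item 2: volume 9, value 38
Best: $54.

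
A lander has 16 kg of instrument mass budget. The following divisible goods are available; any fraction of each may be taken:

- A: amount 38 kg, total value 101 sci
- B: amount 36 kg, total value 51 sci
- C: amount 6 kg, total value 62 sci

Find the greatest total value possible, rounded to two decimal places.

88.58

Take in order of value per unit:
- C (62/6 per unit): all 6 → value 62, running total 62.00
- A (101/38 per unit): 10 of 38 → value 10×101/38 = 26.5789, running total 88.58
Total 88.58.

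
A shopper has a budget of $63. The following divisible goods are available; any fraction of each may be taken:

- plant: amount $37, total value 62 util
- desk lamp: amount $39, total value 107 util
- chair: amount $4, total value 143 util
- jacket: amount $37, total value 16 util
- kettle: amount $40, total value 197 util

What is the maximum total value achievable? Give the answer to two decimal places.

Take in order of value per unit:
- chair (143/4 per unit): all 4 → value 143, running total 143.00
- kettle (197/40 per unit): all 40 → value 197, running total 340.00
- desk lamp (107/39 per unit): 19 of 39 → value 19×107/39 = 52.1282, running total 392.13
Total 392.13.

392.13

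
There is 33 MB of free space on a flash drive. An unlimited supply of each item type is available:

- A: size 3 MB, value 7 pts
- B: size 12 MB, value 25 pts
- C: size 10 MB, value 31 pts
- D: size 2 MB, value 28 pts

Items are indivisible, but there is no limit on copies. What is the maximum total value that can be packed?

Best value-per-unit is D at 28/2, and filling with it alone uses size 16×2=32. No mix of the others beats 16×28 = 448.

448 pts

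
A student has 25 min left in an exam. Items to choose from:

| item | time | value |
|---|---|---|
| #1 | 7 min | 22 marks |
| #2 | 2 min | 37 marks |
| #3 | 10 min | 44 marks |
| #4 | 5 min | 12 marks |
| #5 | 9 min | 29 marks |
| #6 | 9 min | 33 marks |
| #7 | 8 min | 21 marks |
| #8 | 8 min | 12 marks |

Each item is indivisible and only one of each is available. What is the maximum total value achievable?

115 marks

This is a 0/1 knapsack; check combinations near the capacity.
- #1+#2+#3+#4: time 7+2+10+5=24, value 22+37+44+12=115
- #2+#3+#6: time 2+10+9=21, value 37+44+33=114
- #2+#3+#4+#7: time 2+10+5+8=25, value 37+44+12+21=114
- #2+#4+#5+#6: time 2+5+9+9=25, value 37+12+29+33=111
- #2+#3+#5: time 2+10+9=21, value 37+44+29=110
Best: 115 marks.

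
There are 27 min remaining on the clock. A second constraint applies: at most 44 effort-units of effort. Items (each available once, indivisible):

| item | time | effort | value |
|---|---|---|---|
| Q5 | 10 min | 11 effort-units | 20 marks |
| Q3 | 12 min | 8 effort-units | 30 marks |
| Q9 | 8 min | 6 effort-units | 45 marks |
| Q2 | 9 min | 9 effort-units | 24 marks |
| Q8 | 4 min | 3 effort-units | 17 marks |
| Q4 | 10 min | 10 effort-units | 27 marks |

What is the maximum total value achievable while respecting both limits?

96 marks

Feasible sets respecting both limits:
- Q9+Q2+Q4: time 27, effort 25, value 96
- Q3+Q9+Q8: time 24, effort 17, value 92
- Q5+Q9+Q2: time 27, effort 26, value 89
- Q9+Q8+Q4: time 22, effort 19, value 89
Best: 96 marks.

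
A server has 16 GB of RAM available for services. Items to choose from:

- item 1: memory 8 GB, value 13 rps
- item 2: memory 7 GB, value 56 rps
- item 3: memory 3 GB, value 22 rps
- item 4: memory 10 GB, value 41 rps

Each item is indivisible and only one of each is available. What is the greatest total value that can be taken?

78 rps

This is a 0/1 knapsack; check combinations near the capacity.
- item 2+item 3: memory 7+3=10, value 56+22=78
- item 1+item 2: memory 8+7=15, value 13+56=69
- item 3+item 4: memory 3+10=13, value 22+41=63
- item 2: memory 7, value 56
Best: 78 rps.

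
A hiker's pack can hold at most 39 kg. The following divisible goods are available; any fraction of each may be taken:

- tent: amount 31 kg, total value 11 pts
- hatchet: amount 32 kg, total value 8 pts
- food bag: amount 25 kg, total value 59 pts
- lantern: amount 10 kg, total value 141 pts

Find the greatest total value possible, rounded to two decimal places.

Take in order of value per unit:
- lantern (141/10 per unit): all 10 → value 141, running total 141.00
- food bag (59/25 per unit): all 25 → value 59, running total 200.00
- tent (11/31 per unit): 4 of 31 → value 4×11/31 = 1.4194, running total 201.42
Total 201.42.

201.42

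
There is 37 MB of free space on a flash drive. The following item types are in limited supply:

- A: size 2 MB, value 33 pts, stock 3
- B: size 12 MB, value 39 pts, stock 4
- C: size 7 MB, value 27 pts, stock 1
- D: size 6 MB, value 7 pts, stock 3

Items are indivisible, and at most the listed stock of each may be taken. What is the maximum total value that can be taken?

204 pts

Top feasible selections:
- 3×A + 2×B + 1×C: size 37, value 204
- 3×A + 2×B + 1×D: size 36, value 184
Best: 204 pts.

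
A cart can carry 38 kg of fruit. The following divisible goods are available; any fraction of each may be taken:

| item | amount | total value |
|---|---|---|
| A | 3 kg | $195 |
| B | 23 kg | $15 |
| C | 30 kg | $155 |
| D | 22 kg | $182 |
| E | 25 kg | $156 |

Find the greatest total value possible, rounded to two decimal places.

Take in order of value per unit:
- A (195/3 per unit): all 3 → value 195, running total 195.00
- D (182/22 per unit): all 22 → value 182, running total 377.00
- E (156/25 per unit): 13 of 25 → value 13×156/25 = 81.1200, running total 458.12
Total 458.12.

458.12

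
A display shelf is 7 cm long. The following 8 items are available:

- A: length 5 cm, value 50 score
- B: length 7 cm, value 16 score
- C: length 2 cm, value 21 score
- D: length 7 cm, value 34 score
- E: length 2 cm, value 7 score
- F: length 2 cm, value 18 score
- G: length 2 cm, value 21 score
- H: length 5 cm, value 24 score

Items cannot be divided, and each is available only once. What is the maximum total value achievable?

Check high-value combinations within 7 cm:
- A+C: length 5+2=7, value 50+21=71
- A+G: length 5+2=7, value 50+21=71
- A+F: length 5+2=7, value 50+18=68
- C+F+G: length 2+2+2=6, value 21+18+21=60
- A+E: length 5+2=7, value 50+7=57
Best: 71 score.

71 score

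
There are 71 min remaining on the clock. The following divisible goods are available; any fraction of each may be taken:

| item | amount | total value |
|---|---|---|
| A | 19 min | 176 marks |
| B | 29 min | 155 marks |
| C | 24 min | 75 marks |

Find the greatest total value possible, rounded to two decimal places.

402.88

Take in order of value per unit:
- A (176/19 per unit): all 19 → value 176, running total 176.00
- B (155/29 per unit): all 29 → value 155, running total 331.00
- C (75/24 per unit): 23 of 24 → value 23×75/24 = 71.8750, running total 402.88
Total 402.88.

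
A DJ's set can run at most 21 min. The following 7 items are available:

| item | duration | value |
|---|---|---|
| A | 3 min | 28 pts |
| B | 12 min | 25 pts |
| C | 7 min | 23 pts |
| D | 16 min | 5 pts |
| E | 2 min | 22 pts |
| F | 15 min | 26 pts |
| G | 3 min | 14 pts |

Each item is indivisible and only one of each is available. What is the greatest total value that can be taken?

89 pts

Check high-value combinations within 21 min:
- A+B+E+G: duration 3+12+2+3=20, value 28+25+22+14=89
- A+C+E+G: duration 3+7+2+3=15, value 28+23+22+14=87
- A+E+F: duration 3+2+15=20, value 28+22+26=76
Best: 89 pts.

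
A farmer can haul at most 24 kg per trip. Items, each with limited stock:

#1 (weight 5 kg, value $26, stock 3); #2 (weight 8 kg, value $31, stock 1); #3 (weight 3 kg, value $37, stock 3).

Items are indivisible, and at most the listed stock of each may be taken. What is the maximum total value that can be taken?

Best selections within weight 24 and stock limits:
- 3×#1 + 3×#3: weight 24, value 189
- 1×#1 + 1×#2 + 3×#3: weight 22, value 168
- 2×#1 + 3×#3: weight 19, value 163
Best: $189.

$189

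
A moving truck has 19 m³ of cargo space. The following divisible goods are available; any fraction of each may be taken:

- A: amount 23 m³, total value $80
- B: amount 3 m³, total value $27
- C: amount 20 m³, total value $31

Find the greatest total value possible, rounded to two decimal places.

Take in order of value per unit:
- B (27/3 per unit): all 3 → value 27, running total 27.00
- A (80/23 per unit): 16 of 23 → value 16×80/23 = 55.6522, running total 82.65
Total 82.65.

82.65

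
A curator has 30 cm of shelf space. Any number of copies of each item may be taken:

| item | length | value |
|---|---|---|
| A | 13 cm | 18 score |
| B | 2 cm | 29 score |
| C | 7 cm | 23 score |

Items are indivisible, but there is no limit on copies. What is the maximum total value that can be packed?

Best value-per-unit is B at 29/2, and filling with it alone uses length 15×2=30. No mix of the others beats 15×29 = 435.

435 score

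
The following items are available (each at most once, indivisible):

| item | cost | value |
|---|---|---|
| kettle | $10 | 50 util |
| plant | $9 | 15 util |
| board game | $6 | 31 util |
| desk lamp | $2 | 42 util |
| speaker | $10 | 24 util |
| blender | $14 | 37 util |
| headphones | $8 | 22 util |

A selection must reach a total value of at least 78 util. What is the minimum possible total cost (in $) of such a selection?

Subsets with value ≥ 78, sorted by total cost:
- kettle+desk lamp: cost 12, value 92
- board game+desk lamp+headphones: cost 16, value 95
- kettle+board game: cost 16, value 81
Minimum cost: 12 $.

12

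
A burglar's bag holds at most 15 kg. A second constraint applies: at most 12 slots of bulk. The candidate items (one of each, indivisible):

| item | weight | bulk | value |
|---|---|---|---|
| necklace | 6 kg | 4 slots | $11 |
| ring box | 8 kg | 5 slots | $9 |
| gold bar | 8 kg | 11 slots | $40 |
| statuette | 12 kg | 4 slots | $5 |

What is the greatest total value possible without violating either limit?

Feasible sets respecting both limits:
- gold bar: weight 8, bulk 11, value 40
- necklace+ring box: weight 14, bulk 9, value 20
- necklace: weight 6, bulk 4, value 11
- ring box: weight 8, bulk 5, value 9
Best: $40.

$40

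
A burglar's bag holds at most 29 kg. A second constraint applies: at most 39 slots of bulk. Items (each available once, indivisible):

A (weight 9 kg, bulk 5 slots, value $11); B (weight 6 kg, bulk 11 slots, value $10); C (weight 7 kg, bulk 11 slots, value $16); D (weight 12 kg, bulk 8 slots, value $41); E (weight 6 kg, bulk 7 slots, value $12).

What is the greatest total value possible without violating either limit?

$69

Feasible sets respecting both limits:
- C+D+E: weight 25, bulk 26, value 69
- A+C+D: weight 28, bulk 24, value 68
- B+C+D: weight 25, bulk 30, value 67
Best: $69.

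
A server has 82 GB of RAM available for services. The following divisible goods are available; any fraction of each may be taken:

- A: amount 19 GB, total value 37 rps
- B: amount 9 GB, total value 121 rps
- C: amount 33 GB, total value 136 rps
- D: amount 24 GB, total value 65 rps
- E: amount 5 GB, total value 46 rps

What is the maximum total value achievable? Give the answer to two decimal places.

Take in order of value per unit:
- B (121/9 per unit): all 9 → value 121, running total 121.00
- E (46/5 per unit): all 5 → value 46, running total 167.00
- C (136/33 per unit): all 33 → value 136, running total 303.00
- D (65/24 per unit): all 24 → value 65, running total 368.00
- A (37/19 per unit): 11 of 19 → value 11×37/19 = 21.4211, running total 389.42
Total 389.42.

389.42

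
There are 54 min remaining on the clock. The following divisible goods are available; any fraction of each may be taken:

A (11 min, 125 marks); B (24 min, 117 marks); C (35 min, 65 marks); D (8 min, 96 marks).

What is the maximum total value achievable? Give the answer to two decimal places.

358.43

Take in order of value per unit:
- D (96/8 per unit): all 8 → value 96, running total 96.00
- A (125/11 per unit): all 11 → value 125, running total 221.00
- B (117/24 per unit): all 24 → value 117, running total 338.00
- C (65/35 per unit): 11 of 35 → value 11×65/35 = 20.4286, running total 358.43
Total 358.43.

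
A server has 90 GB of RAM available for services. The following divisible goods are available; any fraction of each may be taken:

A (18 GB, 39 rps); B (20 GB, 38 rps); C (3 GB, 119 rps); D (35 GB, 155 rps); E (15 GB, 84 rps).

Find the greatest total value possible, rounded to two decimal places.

Take in order of value per unit:
- C (119/3 per unit): all 3 → value 119, running total 119.00
- E (84/15 per unit): all 15 → value 84, running total 203.00
- D (155/35 per unit): all 35 → value 155, running total 358.00
- A (39/18 per unit): all 18 → value 39, running total 397.00
- B (38/20 per unit): 19 of 20 → value 19×38/20 = 36.1000, running total 433.10
Total 433.10.

433.10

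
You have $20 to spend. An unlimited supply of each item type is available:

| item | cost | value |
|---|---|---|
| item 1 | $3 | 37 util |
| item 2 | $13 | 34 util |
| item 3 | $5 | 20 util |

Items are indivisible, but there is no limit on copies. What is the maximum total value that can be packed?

Best value-per-unit is item 1 at 37/3, and filling with it alone uses cost 6×3=18. No mix of the others beats 6×37 = 222.

222 util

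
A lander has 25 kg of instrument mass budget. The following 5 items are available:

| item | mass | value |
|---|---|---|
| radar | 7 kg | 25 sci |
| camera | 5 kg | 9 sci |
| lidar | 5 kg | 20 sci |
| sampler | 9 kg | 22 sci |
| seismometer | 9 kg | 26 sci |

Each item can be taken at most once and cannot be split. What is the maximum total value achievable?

Check high-value combinations within 25 kg:
- radar+sampler+seismometer: mass 7+9+9=25, value 25+22+26=73
- radar+lidar+seismometer: mass 7+5+9=21, value 25+20+26=71
- lidar+sampler+seismometer: mass 5+9+9=23, value 20+22+26=68
- radar+lidar+sampler: mass 7+5+9=21, value 25+20+22=67
- radar+camera+seismometer: mass 7+5+9=21, value 25+9+26=60
Best: 73 sci.

73 sci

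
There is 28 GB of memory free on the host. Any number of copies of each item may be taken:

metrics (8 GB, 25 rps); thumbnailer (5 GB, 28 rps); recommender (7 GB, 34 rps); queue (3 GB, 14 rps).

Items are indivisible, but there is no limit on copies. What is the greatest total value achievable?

154 rps

Best value-per-unit is thumbnailer at 28/5; filling with it alone gives 5×28 = 140.
Optimal mix: 5×thumbnailer + 1×queue → memory 28, value 154.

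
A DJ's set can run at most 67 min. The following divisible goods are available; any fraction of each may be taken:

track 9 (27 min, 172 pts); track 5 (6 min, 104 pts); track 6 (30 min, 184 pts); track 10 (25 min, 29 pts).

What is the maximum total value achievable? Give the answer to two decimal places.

464.64

Take in order of value per unit:
- track 5 (104/6 per unit): all 6 → value 104, running total 104.00
- track 9 (172/27 per unit): all 27 → value 172, running total 276.00
- track 6 (184/30 per unit): all 30 → value 184, running total 460.00
- track 10 (29/25 per unit): 4 of 25 → value 4×29/25 = 4.6400, running total 464.64
Total 464.64.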